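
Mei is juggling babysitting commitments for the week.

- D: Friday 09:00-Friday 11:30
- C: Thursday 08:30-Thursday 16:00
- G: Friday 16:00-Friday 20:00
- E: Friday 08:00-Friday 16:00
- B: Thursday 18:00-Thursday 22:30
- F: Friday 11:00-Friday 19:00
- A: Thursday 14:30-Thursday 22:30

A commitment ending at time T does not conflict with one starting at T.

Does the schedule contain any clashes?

Yes

Sorted by start: C, A, B, E, D, F, G.
A starts before C ends → C and A overlap.
That's a conflict, so the schedule is not conflict-free.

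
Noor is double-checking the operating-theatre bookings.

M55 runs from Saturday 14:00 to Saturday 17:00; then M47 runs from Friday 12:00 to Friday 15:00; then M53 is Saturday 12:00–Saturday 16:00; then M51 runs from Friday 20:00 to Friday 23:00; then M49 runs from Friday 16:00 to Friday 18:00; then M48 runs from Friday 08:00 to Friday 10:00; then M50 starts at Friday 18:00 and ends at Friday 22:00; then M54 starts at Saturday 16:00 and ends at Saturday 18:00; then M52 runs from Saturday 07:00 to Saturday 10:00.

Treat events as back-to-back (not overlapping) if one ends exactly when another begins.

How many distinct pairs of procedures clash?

3

Sorted by start: M48, M47, M49, M50, M51, M52, M53, M55, M54.
M47 starts after M48 ends, so M48 has no further overlaps.
M49 starts after M47 ends, so M47 has no further overlaps.
M50 starts exactly when M49 ends (back-to-back, no overlap), so M49 has no further overlaps.
M51 starts before M50 ends → M50 and M51 overlap.
M52 starts after M50 ends, so M50 has no further overlaps.
M52 starts after M51 ends, so M51 has no further overlaps.
M53 starts after M52 ends, so M52 has no further overlaps.
M55 starts before M53 ends → M53 and M55 overlap.
M54 starts exactly when M53 ends (back-to-back, no overlap).
M54 starts before M55 ends → M55 and M54 overlap.
Overlapping pairs: M50 & M51, M53 & M55, M54 & M55 — 3 in total.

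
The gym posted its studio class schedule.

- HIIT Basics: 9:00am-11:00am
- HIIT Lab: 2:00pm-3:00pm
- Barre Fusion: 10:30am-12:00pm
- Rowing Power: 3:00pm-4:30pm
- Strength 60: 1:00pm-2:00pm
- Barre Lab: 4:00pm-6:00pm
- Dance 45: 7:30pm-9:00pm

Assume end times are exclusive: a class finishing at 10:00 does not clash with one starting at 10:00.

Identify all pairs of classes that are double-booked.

Barre Fusion & HIIT Basics, Barre Lab & Rowing Power

Sorted by start: HIIT Basics, Barre Fusion, Strength 60, HIIT Lab, Rowing Power, Barre Lab, Dance 45.
Barre Fusion starts before HIIT Basics ends → HIIT Basics and Barre Fusion overlap.
Strength 60 starts after HIIT Basics ends, so HIIT Basics has no further overlaps.
Strength 60 starts after Barre Fusion ends, so Barre Fusion has no further overlaps.
HIIT Lab starts exactly when Strength 60 ends (back-to-back, no overlap), so Strength 60 has no further overlaps.
Rowing Power starts exactly when HIIT Lab ends (back-to-back, no overlap), so HIIT Lab has no further overlaps.
Barre Lab starts before Rowing Power ends → Rowing Power and Barre Lab overlap.
Dance 45 starts after Rowing Power ends.
Dance 45 starts after Barre Lab ends.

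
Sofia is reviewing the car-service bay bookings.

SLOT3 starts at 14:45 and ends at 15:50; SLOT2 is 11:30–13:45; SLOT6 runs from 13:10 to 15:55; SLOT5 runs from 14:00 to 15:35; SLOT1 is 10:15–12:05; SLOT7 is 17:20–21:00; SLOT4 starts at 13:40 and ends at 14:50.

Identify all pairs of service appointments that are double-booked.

Sorted by start: SLOT1, SLOT2, SLOT6, SLOT4, SLOT5, SLOT3, SLOT7.
SLOT2 starts before SLOT1 ends → SLOT1 and SLOT2 overlap.
SLOT6 starts after SLOT1 ends; SLOT1 is clear from here.
SLOT6 starts before SLOT2 ends → SLOT2 and SLOT6 overlap.
SLOT4 starts before SLOT2 ends → SLOT2 and SLOT4 overlap.
SLOT5 starts after SLOT2 ends; SLOT2 is clear from here.
SLOT4 starts before SLOT6 ends → SLOT6 and SLOT4 overlap.
SLOT5 starts before SLOT6 ends → SLOT6 and SLOT5 overlap.
SLOT3 starts before SLOT6 ends → SLOT6 and SLOT3 overlap.
SLOT7 starts after SLOT6 ends.
SLOT5 starts before SLOT4 ends → SLOT4 and SLOT5 overlap.
SLOT3 starts before SLOT4 ends → SLOT4 and SLOT3 overlap.
SLOT7 starts after SLOT4 ends.
SLOT3 starts before SLOT5 ends → SLOT5 and SLOT3 overlap.
SLOT7 starts after SLOT5 ends.
SLOT7 starts after SLOT3 ends.

SLOT1 & SLOT2, SLOT2 & SLOT4, SLOT2 & SLOT6, SLOT3 & SLOT4, SLOT3 & SLOT5, SLOT3 & SLOT6, SLOT4 & SLOT5, SLOT4 & SLOT6, SLOT5 & SLOT6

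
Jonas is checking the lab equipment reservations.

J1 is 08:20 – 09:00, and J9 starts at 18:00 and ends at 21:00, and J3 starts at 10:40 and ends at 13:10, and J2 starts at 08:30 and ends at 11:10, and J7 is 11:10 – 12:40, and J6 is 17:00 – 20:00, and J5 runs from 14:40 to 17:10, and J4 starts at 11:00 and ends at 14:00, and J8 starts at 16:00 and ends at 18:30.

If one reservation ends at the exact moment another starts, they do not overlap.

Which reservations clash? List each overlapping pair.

Sorted by start: J1, J2, J3, J4, J7, J5, J8, J6, J9.
J2 starts before J1 ends → J1 and J2 overlap.
J3 starts after J1 ends, so nothing later overlaps J1 either.
J3 starts before J2 ends → J2 and J3 overlap.
J4 starts before J2 ends → J2 and J4 overlap.
J7 starts exactly when J2 ends (back-to-back, no overlap), so nothing later overlaps J2 either.
J4 starts before J3 ends → J3 and J4 overlap.
J7 starts before J3 ends → J3 and J7 overlap.
J5 starts after J3 ends, so nothing later overlaps J3 either.
J7 starts before J4 ends → J4 and J7 overlap.
J5 starts after J4 ends, so nothing later overlaps J4 either.
J5 starts after J7 ends, so nothing later overlaps J7 either.
J8 starts before J5 ends → J5 and J8 overlap.
J6 starts before J5 ends → J5 and J6 overlap.
J9 starts after J5 ends.
J6 starts before J8 ends → J8 and J6 overlap.
J9 starts before J8 ends → J8 and J9 overlap.
J9 starts before J6 ends → J6 and J9 overlap.

J1 & J2, J2 & J3, J2 & J4, J3 & J4, J3 & J7, J4 & J7, J5 & J6, J5 & J8, J6 & J8, J6 & J9, J8 & J9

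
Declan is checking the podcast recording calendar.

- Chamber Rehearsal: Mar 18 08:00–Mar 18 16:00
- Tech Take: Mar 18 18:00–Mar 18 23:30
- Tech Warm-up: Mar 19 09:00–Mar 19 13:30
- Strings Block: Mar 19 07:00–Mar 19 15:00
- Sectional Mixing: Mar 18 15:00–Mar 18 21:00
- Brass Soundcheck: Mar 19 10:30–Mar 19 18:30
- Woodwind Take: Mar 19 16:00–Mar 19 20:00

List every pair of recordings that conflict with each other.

Sorted by start: Chamber Rehearsal, Sectional Mixing, Tech Take, Strings Block, Tech Warm-up, Brass Soundcheck, Woodwind Take.
Sectional Mixing starts before Chamber Rehearsal ends → Chamber Rehearsal and Sectional Mixing overlap.
Tech Take starts after Chamber Rehearsal ends, so Chamber Rehearsal has no further overlaps.
Tech Take starts before Sectional Mixing ends → Sectional Mixing and Tech Take overlap.
Strings Block starts after Sectional Mixing ends, so Sectional Mixing has no further overlaps.
Strings Block starts after Tech Take ends, so Tech Take has no further overlaps.
Tech Warm-up starts before Strings Block ends → Strings Block and Tech Warm-up overlap.
Brass Soundcheck starts before Strings Block ends → Strings Block and Brass Soundcheck overlap.
Woodwind Take starts after Strings Block ends.
Brass Soundcheck starts before Tech Warm-up ends → Tech Warm-up and Brass Soundcheck overlap.
Woodwind Take starts after Tech Warm-up ends.
Woodwind Take starts before Brass Soundcheck ends → Brass Soundcheck and Woodwind Take overlap.

Brass Soundcheck & Strings Block, Brass Soundcheck & Tech Warm-up, Brass Soundcheck & Woodwind Take, Chamber Rehearsal & Sectional Mixing, Sectional Mixing & Tech Take, Strings Block & Tech Warm-up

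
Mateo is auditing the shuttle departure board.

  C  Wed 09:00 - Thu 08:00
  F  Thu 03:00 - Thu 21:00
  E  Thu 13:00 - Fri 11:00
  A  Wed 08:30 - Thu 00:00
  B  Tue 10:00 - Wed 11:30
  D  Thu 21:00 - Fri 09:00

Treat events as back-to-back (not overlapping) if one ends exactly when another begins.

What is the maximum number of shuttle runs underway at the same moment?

Walk through starts and ends in time order (an end at T is processed before a start at T):
Tue 10:00 start B → 1
Wed 08:30 start A → 2
Wed 09:00 start C → 3
Wed 11:30 end B → 2
Thu 00:00 end A → 1
Thu 03:00 start F → 2
Thu 08:00 end C → 1
Thu 13:00 start E → 2
Thu 21:00 end F → 1
Thu 21:00 start D → 2
Fri 09:00 end D → 1
Fri 11:00 end E → 0
Peak is 3, at Wed 09:00 (A, B, C).

3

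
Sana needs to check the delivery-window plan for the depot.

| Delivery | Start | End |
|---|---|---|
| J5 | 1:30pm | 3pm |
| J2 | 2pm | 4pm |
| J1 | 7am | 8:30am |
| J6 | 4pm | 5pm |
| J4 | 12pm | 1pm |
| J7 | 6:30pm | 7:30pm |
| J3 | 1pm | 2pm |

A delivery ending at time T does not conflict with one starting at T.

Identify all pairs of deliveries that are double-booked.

J2 & J5, J3 & J5

Check each pair: they overlap iff neither finishes before the other starts.
Sorted by start: J1, J4, J3, J5, J2, J6, J7.
J4 starts after J1 ends, so nothing later overlaps J1 either.
J3 starts exactly when J4 ends (back-to-back, no overlap), so nothing later overlaps J4 either.
J5 starts before J3 ends → J3 and J5 overlap.
J2 starts exactly when J3 ends (back-to-back, no overlap), so nothing later overlaps J3 either.
J2 starts before J5 ends → J5 and J2 overlap.
J6 starts after J5 ends, so nothing later overlaps J5 either.
J6 starts exactly when J2 ends (back-to-back, no overlap), so nothing later overlaps J2 either.
J7 starts after J6 ends.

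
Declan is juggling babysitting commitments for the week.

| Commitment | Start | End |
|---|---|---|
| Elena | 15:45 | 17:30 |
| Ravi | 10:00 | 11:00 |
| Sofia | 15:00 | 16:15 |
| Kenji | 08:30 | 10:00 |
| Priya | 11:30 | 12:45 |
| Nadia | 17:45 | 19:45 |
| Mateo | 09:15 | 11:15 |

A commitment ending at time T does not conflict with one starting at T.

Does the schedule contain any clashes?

Sorted by start: Kenji, Mateo, Ravi, Priya, Sofia, Elena, Nadia.
Mateo starts before Kenji ends → Kenji and Mateo overlap.
That's a conflict, so the schedule is not conflict-free.

Yes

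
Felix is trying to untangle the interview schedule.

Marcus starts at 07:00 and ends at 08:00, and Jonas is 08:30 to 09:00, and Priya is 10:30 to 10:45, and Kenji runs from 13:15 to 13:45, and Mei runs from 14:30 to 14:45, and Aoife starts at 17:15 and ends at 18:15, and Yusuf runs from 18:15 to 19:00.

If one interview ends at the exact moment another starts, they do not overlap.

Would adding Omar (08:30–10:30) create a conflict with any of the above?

Marcus: ends 08:00 at or before Omar starts 08:30 → clear.
Jonas: starts 08:30 before Omar ends 10:30, and ends 09:00 after Omar starts 08:30 → overlap.
Priya: starts 10:30 at or after Omar ends 10:30 → clear.
Kenji: starts 13:15 at or after Omar ends 10:30 → clear.
Mei: starts 14:30 at or after Omar ends 10:30 → clear.
Aoife: starts 17:15 at or after Omar ends 10:30 → clear.
Yusuf: starts 18:15 at or after Omar ends 10:30 → clear.
Omar overlaps Jonas.

Yes — it overlaps Jonas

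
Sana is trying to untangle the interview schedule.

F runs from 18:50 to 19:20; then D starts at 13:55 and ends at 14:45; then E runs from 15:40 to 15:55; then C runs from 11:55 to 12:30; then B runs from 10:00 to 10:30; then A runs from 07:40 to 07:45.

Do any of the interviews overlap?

Check each pair: they overlap iff neither finishes before the other starts.
Sorted by start: A, B, C, D, E, F.
B starts after A ends — done with A.
C starts after B ends — done with B.
D starts after C ends — done with C.
E starts after D ends — done with D.
F starts after E ends.
Every pair is clear; the schedule has no overlaps.

No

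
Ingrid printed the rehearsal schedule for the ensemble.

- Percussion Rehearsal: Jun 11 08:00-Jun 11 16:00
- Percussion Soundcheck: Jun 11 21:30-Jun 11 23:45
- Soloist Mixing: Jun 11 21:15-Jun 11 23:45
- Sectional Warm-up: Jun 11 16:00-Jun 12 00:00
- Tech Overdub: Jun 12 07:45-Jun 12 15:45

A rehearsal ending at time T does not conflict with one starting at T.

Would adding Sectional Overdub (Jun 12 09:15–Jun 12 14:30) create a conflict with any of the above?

Yes — it overlaps Tech Overdub

Percussion Rehearsal: ends Jun 11 16:00 at or before Sectional Overdub starts Jun 12 09:15 → clear.
Sectional Warm-up: ends Jun 12 00:00 at or before Sectional Overdub starts Jun 12 09:15 → clear.
Soloist Mixing: ends Jun 11 23:45 at or before Sectional Overdub starts Jun 12 09:15 → clear.
Percussion Soundcheck: ends Jun 11 23:45 at or before Sectional Overdub starts Jun 12 09:15 → clear.
Tech Overdub: starts Jun 12 07:45 before Sectional Overdub ends Jun 12 14:30, and ends Jun 12 15:45 after Sectional Overdub starts Jun 12 09:15 → overlap.
Sectional Overdub overlaps Tech Overdub.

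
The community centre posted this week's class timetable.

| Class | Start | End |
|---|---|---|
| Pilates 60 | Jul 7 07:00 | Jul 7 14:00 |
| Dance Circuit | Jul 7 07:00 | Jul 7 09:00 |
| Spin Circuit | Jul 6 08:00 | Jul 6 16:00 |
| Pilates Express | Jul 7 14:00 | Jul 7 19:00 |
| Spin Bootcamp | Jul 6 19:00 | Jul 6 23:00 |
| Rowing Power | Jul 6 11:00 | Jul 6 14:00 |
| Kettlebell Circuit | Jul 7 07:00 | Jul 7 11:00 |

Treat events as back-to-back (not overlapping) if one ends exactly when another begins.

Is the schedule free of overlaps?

Sorted by start: Spin Circuit, Rowing Power, Spin Bootcamp, Kettlebell Circuit, Pilates 60, Dance Circuit, Pilates Express.
Rowing Power starts before Spin Circuit ends → Spin Circuit and Rowing Power overlap.
That's a conflict, so the schedule is not conflict-free.

No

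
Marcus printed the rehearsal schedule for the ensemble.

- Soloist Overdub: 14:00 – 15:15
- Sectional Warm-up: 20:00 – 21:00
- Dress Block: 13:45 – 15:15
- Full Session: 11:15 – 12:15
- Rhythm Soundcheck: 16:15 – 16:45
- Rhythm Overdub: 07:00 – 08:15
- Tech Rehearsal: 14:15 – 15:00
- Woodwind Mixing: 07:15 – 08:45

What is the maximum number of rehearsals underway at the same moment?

3

Sort all start/end points and keep a running count:
07:00 start Rhythm Overdub → 1
07:15 start Woodwind Mixing → 2
08:15 end Rhythm Overdub → 1
08:45 end Woodwind Mixing → 0
11:15 start Full Session → 1
12:15 end Full Session → 0
13:45 start Dress Block → 1
14:00 start Soloist Overdub → 2
14:15 start Tech Rehearsal → 3
15:00 end Tech Rehearsal → 2
15:15 end Dress Block → 1
15:15 end Soloist Overdub → 0
16:15 start Rhythm Soundcheck → 1
16:45 end Rhythm Soundcheck → 0
20:00 start Sectional Warm-up → 1
21:00 end Sectional Warm-up → 0
Peak is 3, at 14:15 (Dress Block, Soloist Overdub, Tech Rehearsal).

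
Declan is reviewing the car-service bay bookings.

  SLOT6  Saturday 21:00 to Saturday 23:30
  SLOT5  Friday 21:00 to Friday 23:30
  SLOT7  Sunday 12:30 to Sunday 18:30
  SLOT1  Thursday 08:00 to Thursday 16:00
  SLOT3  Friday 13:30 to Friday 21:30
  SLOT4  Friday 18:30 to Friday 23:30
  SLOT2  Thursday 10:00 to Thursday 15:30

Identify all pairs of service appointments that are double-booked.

Sorted by start: SLOT1, SLOT2, SLOT3, SLOT4, SLOT5, SLOT6, SLOT7.
SLOT2 starts before SLOT1 ends → SLOT1 and SLOT2 overlap.
SLOT3 starts after SLOT1 ends; SLOT1 is clear from here.
SLOT3 starts after SLOT2 ends; SLOT2 is clear from here.
SLOT4 starts before SLOT3 ends → SLOT3 and SLOT4 overlap.
SLOT5 starts before SLOT3 ends → SLOT3 and SLOT5 overlap.
SLOT6 starts after SLOT3 ends; SLOT3 is clear from here.
SLOT5 starts before SLOT4 ends → SLOT4 and SLOT5 overlap.
SLOT6 starts after SLOT4 ends; SLOT4 is clear from here.
SLOT6 starts after SLOT5 ends; SLOT5 is clear from here.
SLOT7 starts after SLOT6 ends.

SLOT1 & SLOT2, SLOT3 & SLOT4, SLOT3 & SLOT5, SLOT4 & SLOT5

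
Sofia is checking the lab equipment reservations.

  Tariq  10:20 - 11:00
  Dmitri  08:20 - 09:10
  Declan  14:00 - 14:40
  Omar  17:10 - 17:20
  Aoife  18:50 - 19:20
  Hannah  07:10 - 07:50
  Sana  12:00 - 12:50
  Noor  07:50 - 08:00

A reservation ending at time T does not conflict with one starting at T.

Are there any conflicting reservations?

No

Sorted by start: Hannah, Noor, Dmitri, Tariq, Sana, Declan, Omar, Aoife.
Noor starts exactly when Hannah ends (back-to-back, no overlap); Hannah is clear from here.
Dmitri starts after Noor ends; Noor is clear from here.
Tariq starts after Dmitri ends; Dmitri is clear from here.
Sana starts after Tariq ends; Tariq is clear from here.
Declan starts after Sana ends; Sana is clear from here.
Omar starts after Declan ends; Declan is clear from here.
Aoife starts after Omar ends.
Every pair is clear; the schedule has no overlaps.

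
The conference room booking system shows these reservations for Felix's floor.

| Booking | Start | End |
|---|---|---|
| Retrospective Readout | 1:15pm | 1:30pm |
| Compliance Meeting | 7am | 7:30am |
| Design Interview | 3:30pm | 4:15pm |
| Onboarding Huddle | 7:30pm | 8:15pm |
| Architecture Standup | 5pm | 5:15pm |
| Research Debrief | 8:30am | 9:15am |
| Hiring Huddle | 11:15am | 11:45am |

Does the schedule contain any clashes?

No

Check each pair: they overlap iff neither finishes before the other starts.
Sorted by start: Compliance Meeting, Research Debrief, Hiring Huddle, Retrospective Readout, Design Interview, Architecture Standup, Onboarding Huddle.
Research Debrief starts after Compliance Meeting ends — done with Compliance Meeting.
Hiring Huddle starts after Research Debrief ends — done with Research Debrief.
Retrospective Readout starts after Hiring Huddle ends — done with Hiring Huddle.
Design Interview starts after Retrospective Readout ends — done with Retrospective Readout.
Architecture Standup starts after Design Interview ends — done with Design Interview.
Onboarding Huddle starts after Architecture Standup ends.
Every pair is clear; the schedule has no overlaps.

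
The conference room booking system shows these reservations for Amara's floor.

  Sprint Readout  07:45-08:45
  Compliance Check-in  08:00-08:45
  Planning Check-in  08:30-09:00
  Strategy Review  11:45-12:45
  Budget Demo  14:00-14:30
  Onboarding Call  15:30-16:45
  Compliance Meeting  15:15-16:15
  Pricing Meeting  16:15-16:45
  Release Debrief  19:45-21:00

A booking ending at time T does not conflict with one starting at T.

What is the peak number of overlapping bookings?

3

Walk through starts and ends in time order (an end at T is processed before a start at T):
07:45 start Sprint Readout → 1
08:00 start Compliance Check-in → 2
08:30 start Planning Check-in → 3
08:45 end Compliance Check-in → 2
08:45 end Sprint Readout → 1
09:00 end Planning Check-in → 0
11:45 start Strategy Review → 1
12:45 end Strategy Review → 0
14:00 start Budget Demo → 1
14:30 end Budget Demo → 0
15:15 start Compliance Meeting → 1
15:30 start Onboarding Call → 2
16:15 end Compliance Meeting → 1
16:15 start Pricing Meeting → 2
16:45 end Onboarding Call → 1
16:45 end Pricing Meeting → 0
19:45 start Release Debrief → 1
21:00 end Release Debrief → 0
Peak is 3, at 08:30 (Compliance Check-in, Planning Check-in, Sprint Readout).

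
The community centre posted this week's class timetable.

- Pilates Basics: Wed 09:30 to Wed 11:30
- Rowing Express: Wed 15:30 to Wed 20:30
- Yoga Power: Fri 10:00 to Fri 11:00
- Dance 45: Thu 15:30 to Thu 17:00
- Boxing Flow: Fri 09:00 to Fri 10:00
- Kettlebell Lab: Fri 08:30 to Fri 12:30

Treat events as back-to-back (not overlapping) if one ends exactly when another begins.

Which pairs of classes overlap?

Sorted by start: Pilates Basics, Rowing Express, Dance 45, Kettlebell Lab, Boxing Flow, Yoga Power.
Rowing Express starts after Pilates Basics ends; Pilates Basics is clear from here.
Dance 45 starts after Rowing Express ends; Rowing Express is clear from here.
Kettlebell Lab starts after Dance 45 ends; Dance 45 is clear from here.
Boxing Flow starts before Kettlebell Lab ends → Kettlebell Lab and Boxing Flow overlap.
Yoga Power starts before Kettlebell Lab ends → Kettlebell Lab and Yoga Power overlap.
Yoga Power starts exactly when Boxing Flow ends (back-to-back, no overlap).

Boxing Flow & Kettlebell Lab, Kettlebell Lab & Yoga Power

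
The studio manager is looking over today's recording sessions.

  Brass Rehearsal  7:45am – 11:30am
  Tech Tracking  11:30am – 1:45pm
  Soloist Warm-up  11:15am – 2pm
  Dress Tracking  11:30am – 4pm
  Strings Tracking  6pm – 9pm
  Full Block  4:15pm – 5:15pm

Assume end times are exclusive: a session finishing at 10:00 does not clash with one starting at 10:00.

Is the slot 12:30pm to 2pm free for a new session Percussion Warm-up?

Brass Rehearsal: ends 11:30am at or before Percussion Warm-up starts 12:30pm → clear.
Soloist Warm-up: starts 11:15am before Percussion Warm-up ends 2pm, and ends 2pm after Percussion Warm-up starts 12:30pm → overlap.
Tech Tracking: starts 11:30am before Percussion Warm-up ends 2pm, and ends 1:45pm after Percussion Warm-up starts 12:30pm → overlap.
Dress Tracking: starts 11:30am before Percussion Warm-up ends 2pm, and ends 4pm after Percussion Warm-up starts 12:30pm → overlap.
Full Block: starts 4:15pm at or after Percussion Warm-up ends 2pm → clear.
Strings Tracking: starts 6pm at or after Percussion Warm-up ends 2pm → clear.
Percussion Warm-up overlaps Tech Tracking, Soloist Warm-up, Dress Tracking.

No — it overlaps Dress Tracking, Soloist Warm-up, Tech Tracking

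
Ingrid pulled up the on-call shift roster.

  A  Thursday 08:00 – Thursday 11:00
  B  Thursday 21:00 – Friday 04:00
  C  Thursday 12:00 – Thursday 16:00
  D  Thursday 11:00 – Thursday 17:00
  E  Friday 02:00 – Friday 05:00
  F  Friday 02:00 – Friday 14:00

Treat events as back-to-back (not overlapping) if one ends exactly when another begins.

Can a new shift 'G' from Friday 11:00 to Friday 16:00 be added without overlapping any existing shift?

No — it overlaps F

A: ends Thursday 11:00 at or before G starts Friday 11:00 → clear.
D: ends Thursday 17:00 at or before G starts Friday 11:00 → clear.
C: ends Thursday 16:00 at or before G starts Friday 11:00 → clear.
B: ends Friday 04:00 at or before G starts Friday 11:00 → clear.
E: ends Friday 05:00 at or before G starts Friday 11:00 → clear.
F: starts Friday 02:00 before G ends Friday 16:00, and ends Friday 14:00 after G starts Friday 11:00 → overlap.
G overlaps F.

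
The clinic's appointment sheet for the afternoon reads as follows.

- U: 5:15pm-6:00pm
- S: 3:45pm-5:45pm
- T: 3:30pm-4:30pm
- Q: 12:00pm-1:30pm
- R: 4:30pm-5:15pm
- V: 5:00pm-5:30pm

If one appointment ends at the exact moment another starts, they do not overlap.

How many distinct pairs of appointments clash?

6

Two intervals overlap when each starts before the other ends.
Sorted by start: Q, T, S, R, V, U.
T starts after Q ends; Q is clear from here.
S starts before T ends → T and S overlap.
R starts exactly when T ends (back-to-back, no overlap); T is clear from here.
R starts before S ends → S and R overlap.
V starts before S ends → S and V overlap.
U starts before S ends → S and U overlap.
V starts before R ends → R and V overlap.
U starts exactly when R ends (back-to-back, no overlap).
U starts before V ends → V and U overlap.
Overlapping pairs: R & S, R & V, S & T, S & U, S & V, U & V — 6 in total.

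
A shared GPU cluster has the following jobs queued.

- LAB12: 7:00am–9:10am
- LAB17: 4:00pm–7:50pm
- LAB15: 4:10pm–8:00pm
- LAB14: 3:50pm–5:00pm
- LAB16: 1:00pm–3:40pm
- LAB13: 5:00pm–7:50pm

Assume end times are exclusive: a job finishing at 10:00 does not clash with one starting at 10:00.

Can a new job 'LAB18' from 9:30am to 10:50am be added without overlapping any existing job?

LAB12: ends 9:10am at or before LAB18 starts 9:30am → clear.
LAB16: starts 1:00pm at or after LAB18 ends 10:50am → clear.
LAB14: starts 3:50pm at or after LAB18 ends 10:50am → clear.
LAB17: starts 4:00pm at or after LAB18 ends 10:50am → clear.
LAB15: starts 4:10pm at or after LAB18 ends 10:50am → clear.
LAB13: starts 5:00pm at or after LAB18 ends 10:50am → clear.

Yes — the slot is free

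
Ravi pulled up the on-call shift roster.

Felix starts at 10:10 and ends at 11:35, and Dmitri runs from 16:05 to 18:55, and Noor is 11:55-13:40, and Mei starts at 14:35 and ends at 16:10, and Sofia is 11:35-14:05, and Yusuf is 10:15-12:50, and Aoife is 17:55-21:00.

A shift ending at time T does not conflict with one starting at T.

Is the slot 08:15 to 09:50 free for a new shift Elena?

Yes — the slot is free

Felix: starts 10:10 at or after Elena ends 09:50 → clear.
Yusuf: starts 10:15 at or after Elena ends 09:50 → clear.
Sofia: starts 11:35 at or after Elena ends 09:50 → clear.
Noor: starts 11:55 at or after Elena ends 09:50 → clear.
Mei: starts 14:35 at or after Elena ends 09:50 → clear.
Dmitri: starts 16:05 at or after Elena ends 09:50 → clear.
Aoife: starts 17:55 at or after Elena ends 09:50 → clear.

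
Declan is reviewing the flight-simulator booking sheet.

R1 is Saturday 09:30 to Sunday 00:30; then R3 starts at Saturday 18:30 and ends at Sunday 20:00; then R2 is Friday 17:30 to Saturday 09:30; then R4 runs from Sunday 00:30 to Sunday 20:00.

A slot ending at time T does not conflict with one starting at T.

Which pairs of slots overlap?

Sorted by start: R2, R1, R3, R4.
R1 starts exactly when R2 ends (back-to-back, no overlap), so nothing later overlaps R2 either.
R3 starts before R1 ends → R1 and R3 overlap.
R4 starts exactly when R1 ends (back-to-back, no overlap).
R4 starts before R3 ends → R3 and R4 overlap.

R1 & R3, R3 & R4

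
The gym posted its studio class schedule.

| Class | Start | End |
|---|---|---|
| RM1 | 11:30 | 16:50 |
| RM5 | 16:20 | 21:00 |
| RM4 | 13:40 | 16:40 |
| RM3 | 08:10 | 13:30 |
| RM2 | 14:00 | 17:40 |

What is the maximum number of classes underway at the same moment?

Sort all start/end points and keep a running count:
08:10 start RM3 → 1
11:30 start RM1 → 2
13:30 end RM3 → 1
13:40 start RM4 → 2
14:00 start RM2 → 3
16:20 start RM5 → 4
16:40 end RM4 → 3
16:50 end RM1 → 2
17:40 end RM2 → 1
21:00 end RM5 → 0
Peak is 4, at 16:20 (RM1, RM2, RM4, RM5).

4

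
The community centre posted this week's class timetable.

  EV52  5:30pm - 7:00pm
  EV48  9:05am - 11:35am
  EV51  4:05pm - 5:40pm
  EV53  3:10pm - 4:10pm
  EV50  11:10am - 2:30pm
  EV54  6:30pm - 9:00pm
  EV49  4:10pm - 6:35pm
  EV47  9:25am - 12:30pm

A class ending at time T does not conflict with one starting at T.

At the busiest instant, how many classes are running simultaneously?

3

Sort all start/end points and keep a running count:
9:05am start EV48 → 1
9:25am start EV47 → 2
11:10am start EV50 → 3
11:35am end EV48 → 2
12:30pm end EV47 → 1
2:30pm end EV50 → 0
3:10pm start EV53 → 1
4:05pm start EV51 → 2
4:10pm end EV53 → 1
4:10pm start EV49 → 2
5:30pm start EV52 → 3
5:40pm end EV51 → 2
6:30pm start EV54 → 3
6:35pm end EV49 → 2
7:00pm end EV52 → 1
9:00pm end EV54 → 0
Peak is 3, at 11:10am (EV47, EV48, EV50).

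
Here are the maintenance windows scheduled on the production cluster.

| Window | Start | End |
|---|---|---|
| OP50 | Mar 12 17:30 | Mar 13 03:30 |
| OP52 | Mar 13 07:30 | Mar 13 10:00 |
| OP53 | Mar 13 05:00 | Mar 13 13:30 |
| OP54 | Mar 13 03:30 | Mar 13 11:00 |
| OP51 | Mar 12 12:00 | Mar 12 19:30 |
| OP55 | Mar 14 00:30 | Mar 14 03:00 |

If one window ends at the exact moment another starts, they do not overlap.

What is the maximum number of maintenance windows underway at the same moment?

Walk through starts and ends in time order (an end at T is processed before a start at T):
Mar 12 12:00 start OP51 → 1
Mar 12 17:30 start OP50 → 2
Mar 12 19:30 end OP51 → 1
Mar 13 03:30 end OP50 → 0
Mar 13 03:30 start OP54 → 1
Mar 13 05:00 start OP53 → 2
Mar 13 07:30 start OP52 → 3
Mar 13 10:00 end OP52 → 2
Mar 13 11:00 end OP54 → 1
Mar 13 13:30 end OP53 → 0
Mar 14 00:30 start OP55 → 1
Mar 14 03:00 end OP55 → 0
Peak is 3, at Mar 13 07:30 (OP52, OP53, OP54).

3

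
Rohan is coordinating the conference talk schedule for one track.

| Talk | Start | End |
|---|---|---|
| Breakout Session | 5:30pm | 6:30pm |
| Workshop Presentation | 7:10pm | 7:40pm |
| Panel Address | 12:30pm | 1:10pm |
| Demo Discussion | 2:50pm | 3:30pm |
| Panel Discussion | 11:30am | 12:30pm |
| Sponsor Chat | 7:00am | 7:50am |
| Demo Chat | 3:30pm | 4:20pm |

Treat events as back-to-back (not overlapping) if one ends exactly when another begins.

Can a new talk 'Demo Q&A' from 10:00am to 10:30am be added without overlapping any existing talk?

Yes — the slot is free

Sponsor Chat: ends 7:50am at or before Demo Q&A starts 10:00am → clear.
Panel Discussion: starts 11:30am at or after Demo Q&A ends 10:30am → clear.
Panel Address: starts 12:30pm at or after Demo Q&A ends 10:30am → clear.
Demo Discussion: starts 2:50pm at or after Demo Q&A ends 10:30am → clear.
Demo Chat: starts 3:30pm at or after Demo Q&A ends 10:30am → clear.
Breakout Session: starts 5:30pm at or after Demo Q&A ends 10:30am → clear.
Workshop Presentation: starts 7:10pm at or after Demo Q&A ends 10:30am → clear.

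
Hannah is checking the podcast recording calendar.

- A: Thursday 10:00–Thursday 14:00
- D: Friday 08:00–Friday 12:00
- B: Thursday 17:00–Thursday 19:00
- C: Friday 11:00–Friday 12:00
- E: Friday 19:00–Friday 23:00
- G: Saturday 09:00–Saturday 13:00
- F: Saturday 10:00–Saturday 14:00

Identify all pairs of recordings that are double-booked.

Sorted by start: A, B, D, C, E, G, F.
B starts after A ends, so A has no further overlaps.
D starts after B ends, so B has no further overlaps.
C starts before D ends → D and C overlap.
E starts after D ends, so D has no further overlaps.
E starts after C ends, so C has no further overlaps.
G starts after E ends, so E has no further overlaps.
F starts before G ends → G and F overlap.

C & D, F & G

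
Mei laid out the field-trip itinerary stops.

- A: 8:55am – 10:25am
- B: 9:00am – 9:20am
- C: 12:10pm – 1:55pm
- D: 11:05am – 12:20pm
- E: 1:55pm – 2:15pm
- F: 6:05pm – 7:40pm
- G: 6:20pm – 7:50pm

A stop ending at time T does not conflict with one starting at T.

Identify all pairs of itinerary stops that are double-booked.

A & B, C & D, F & G

Two intervals overlap when each starts before the other ends.
Sorted by start: A, B, D, C, E, F, G.
B starts before A ends → A and B overlap.
D starts after A ends, so A has no further overlaps.
D starts after B ends, so B has no further overlaps.
C starts before D ends → D and C overlap.
E starts after D ends, so D has no further overlaps.
E starts exactly when C ends (back-to-back, no overlap), so C has no further overlaps.
F starts after E ends, so E has no further overlaps.
G starts before F ends → F and G overlap.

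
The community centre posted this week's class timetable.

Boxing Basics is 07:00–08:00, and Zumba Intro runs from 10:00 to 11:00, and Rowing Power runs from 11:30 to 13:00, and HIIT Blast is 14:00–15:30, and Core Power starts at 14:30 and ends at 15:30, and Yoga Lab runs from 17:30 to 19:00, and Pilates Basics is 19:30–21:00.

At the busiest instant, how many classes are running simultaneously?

Sweep the timeline, counting +1 at each start and −1 at each end (ends before starts at a tie):
07:00 start Boxing Basics → 1
08:00 end Boxing Basics → 0
10:00 start Zumba Intro → 1
11:00 end Zumba Intro → 0
11:30 start Rowing Power → 1
13:00 end Rowing Power → 0
14:00 start HIIT Blast → 1
14:30 start Core Power → 2
15:30 end Core Power → 1
15:30 end HIIT Blast → 0
17:30 start Yoga Lab → 1
19:00 end Yoga Lab → 0
19:30 start Pilates Basics → 1
21:00 end Pilates Basics → 0
Peak is 2, at 14:30 (Core Power, HIIT Blast).

2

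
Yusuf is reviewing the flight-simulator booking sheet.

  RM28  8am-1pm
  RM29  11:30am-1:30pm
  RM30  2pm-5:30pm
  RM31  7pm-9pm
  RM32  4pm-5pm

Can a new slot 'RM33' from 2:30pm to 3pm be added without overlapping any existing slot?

No — it overlaps RM30

RM28: ends 1pm at or before RM33 starts 2:30pm → clear.
RM29: ends 1:30pm at or before RM33 starts 2:30pm → clear.
RM30: starts 2pm before RM33 ends 3pm, and ends 5:30pm after RM33 starts 2:30pm → overlap.
RM32: starts 4pm at or after RM33 ends 3pm → clear.
RM31: starts 7pm at or after RM33 ends 3pm → clear.
RM33 overlaps RM30.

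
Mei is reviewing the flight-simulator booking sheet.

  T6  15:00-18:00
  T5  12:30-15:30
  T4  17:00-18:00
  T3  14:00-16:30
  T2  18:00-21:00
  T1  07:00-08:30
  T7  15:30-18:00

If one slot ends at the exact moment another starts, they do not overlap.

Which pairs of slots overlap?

Sorted by start: T1, T5, T3, T6, T7, T4, T2.
T5 starts after T1 ends; T1 is clear from here.
T3 starts before T5 ends → T5 and T3 overlap.
T6 starts before T5 ends → T5 and T6 overlap.
T7 starts exactly when T5 ends (back-to-back, no overlap); T5 is clear from here.
T6 starts before T3 ends → T3 and T6 overlap.
T7 starts before T3 ends → T3 and T7 overlap.
T4 starts after T3 ends; T3 is clear from here.
T7 starts before T6 ends → T6 and T7 overlap.
T4 starts before T6 ends → T6 and T4 overlap.
T2 starts exactly when T6 ends (back-to-back, no overlap).
T4 starts before T7 ends → T7 and T4 overlap.
T2 starts exactly when T7 ends (back-to-back, no overlap).
T2 starts exactly when T4 ends (back-to-back, no overlap).

T3 & T5, T3 & T6, T3 & T7, T4 & T6, T4 & T7, T5 & T6, T6 & T7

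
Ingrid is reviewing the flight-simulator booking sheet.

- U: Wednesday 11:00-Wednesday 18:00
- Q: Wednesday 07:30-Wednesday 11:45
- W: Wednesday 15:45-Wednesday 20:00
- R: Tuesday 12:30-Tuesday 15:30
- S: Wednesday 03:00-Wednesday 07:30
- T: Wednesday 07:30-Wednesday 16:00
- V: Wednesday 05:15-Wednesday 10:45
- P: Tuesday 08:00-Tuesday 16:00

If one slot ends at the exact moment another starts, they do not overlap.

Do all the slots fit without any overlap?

No

Check each pair: they overlap iff neither finishes before the other starts.
Sorted by start: P, R, S, V, Q, T, U, W.
R starts before P ends → P and R overlap.
That's a conflict, so the schedule is not conflict-free.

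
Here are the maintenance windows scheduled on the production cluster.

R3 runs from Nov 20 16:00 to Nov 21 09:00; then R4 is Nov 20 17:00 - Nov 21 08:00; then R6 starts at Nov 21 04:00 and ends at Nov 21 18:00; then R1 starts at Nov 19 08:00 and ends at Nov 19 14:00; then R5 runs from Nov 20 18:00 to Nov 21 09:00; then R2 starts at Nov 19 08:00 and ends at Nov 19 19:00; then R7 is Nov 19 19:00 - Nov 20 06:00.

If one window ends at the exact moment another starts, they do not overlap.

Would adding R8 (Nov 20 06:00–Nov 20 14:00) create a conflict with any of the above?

No — it doesn't clash with anything

R1: ends Nov 19 14:00 at or before R8 starts Nov 20 06:00 → clear.
R2: ends Nov 19 19:00 at or before R8 starts Nov 20 06:00 → clear.
R7: ends Nov 20 06:00 at or before R8 starts Nov 20 06:00 → clear.
R3: starts Nov 20 16:00 at or after R8 ends Nov 20 14:00 → clear.
R4: starts Nov 20 17:00 at or after R8 ends Nov 20 14:00 → clear.
R5: starts Nov 20 18:00 at or after R8 ends Nov 20 14:00 → clear.
R6: starts Nov 21 04:00 at or after R8 ends Nov 20 14:00 → clear.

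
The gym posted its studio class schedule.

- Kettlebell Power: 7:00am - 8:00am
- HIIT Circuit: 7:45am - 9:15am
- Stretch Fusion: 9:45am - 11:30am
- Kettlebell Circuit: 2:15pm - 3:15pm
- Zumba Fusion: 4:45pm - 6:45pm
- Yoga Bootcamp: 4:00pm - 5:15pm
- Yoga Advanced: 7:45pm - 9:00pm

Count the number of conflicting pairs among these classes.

Sorted by start: Kettlebell Power, HIIT Circuit, Stretch Fusion, Kettlebell Circuit, Yoga Bootcamp, Zumba Fusion, Yoga Advanced.
HIIT Circuit starts before Kettlebell Power ends → Kettlebell Power and HIIT Circuit overlap.
Stretch Fusion starts after Kettlebell Power ends, so Kettlebell Power has no further overlaps.
Stretch Fusion starts after HIIT Circuit ends, so HIIT Circuit has no further overlaps.
Kettlebell Circuit starts after Stretch Fusion ends, so Stretch Fusion has no further overlaps.
Yoga Bootcamp starts after Kettlebell Circuit ends, so Kettlebell Circuit has no further overlaps.
Zumba Fusion starts before Yoga Bootcamp ends → Yoga Bootcamp and Zumba Fusion overlap.
Yoga Advanced starts after Yoga Bootcamp ends.
Yoga Advanced starts after Zumba Fusion ends.
Overlapping pairs: HIIT Circuit & Kettlebell Power, Yoga Bootcamp & Zumba Fusion — 2 in total.

2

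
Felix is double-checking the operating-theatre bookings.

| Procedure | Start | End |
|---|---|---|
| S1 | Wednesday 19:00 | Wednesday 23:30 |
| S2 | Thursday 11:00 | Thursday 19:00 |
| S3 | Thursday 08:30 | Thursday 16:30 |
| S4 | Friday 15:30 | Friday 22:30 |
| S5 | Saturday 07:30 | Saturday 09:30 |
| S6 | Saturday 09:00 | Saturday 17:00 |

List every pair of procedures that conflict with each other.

Sorted by start: S1, S3, S2, S4, S5, S6.
S3 starts after S1 ends, so S1 has no further overlaps.
S2 starts before S3 ends → S3 and S2 overlap.
S4 starts after S3 ends, so S3 has no further overlaps.
S4 starts after S2 ends, so S2 has no further overlaps.
S5 starts after S4 ends, so S4 has no further overlaps.
S6 starts before S5 ends → S5 and S6 overlap.

S2 & S3, S5 & S6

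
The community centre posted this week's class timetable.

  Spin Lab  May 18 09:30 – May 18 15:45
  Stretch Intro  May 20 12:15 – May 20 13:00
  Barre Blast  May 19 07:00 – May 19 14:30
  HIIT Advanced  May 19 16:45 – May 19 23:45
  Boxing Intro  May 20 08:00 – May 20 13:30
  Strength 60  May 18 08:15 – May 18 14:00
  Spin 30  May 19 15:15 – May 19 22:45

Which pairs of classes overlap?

Sorted by start: Strength 60, Spin Lab, Barre Blast, Spin 30, HIIT Advanced, Boxing Intro, Stretch Intro.
Spin Lab starts before Strength 60 ends → Strength 60 and Spin Lab overlap.
Barre Blast starts after Strength 60 ends, so Strength 60 has no further overlaps.
Barre Blast starts after Spin Lab ends, so Spin Lab has no further overlaps.
Spin 30 starts after Barre Blast ends, so Barre Blast has no further overlaps.
HIIT Advanced starts before Spin 30 ends → Spin 30 and HIIT Advanced overlap.
Boxing Intro starts after Spin 30 ends, so Spin 30 has no further overlaps.
Boxing Intro starts after HIIT Advanced ends, so HIIT Advanced has no further overlaps.
Stretch Intro starts before Boxing Intro ends → Boxing Intro and Stretch Intro overlap.

Boxing Intro & Stretch Intro, HIIT Advanced & Spin 30, Spin Lab & Strength 60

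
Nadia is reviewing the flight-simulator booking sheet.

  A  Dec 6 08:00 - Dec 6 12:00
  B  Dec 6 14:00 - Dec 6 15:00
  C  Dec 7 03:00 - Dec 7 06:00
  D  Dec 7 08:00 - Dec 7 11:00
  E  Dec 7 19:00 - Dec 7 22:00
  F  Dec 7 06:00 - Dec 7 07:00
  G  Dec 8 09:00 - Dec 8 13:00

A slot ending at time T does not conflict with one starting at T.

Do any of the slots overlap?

Sorted by start: A, B, C, F, D, E, G.
B starts after A ends, so nothing later overlaps A either.
C starts after B ends, so nothing later overlaps B either.
F starts exactly when C ends (back-to-back, no overlap), so nothing later overlaps C either.
D starts after F ends, so nothing later overlaps F either.
E starts after D ends, so nothing later overlaps D either.
G starts after E ends.
Every pair is clear; the schedule has no overlaps.

No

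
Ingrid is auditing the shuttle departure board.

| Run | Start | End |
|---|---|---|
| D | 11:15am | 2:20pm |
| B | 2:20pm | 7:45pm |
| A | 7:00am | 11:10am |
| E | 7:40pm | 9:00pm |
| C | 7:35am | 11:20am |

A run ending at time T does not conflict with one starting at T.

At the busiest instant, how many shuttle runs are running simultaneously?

2

Walk through starts and ends in time order (an end at T is processed before a start at T):
7:00am start A → 1
7:35am start C → 2
11:10am end A → 1
11:15am start D → 2
11:20am end C → 1
2:20pm end D → 0
2:20pm start B → 1
7:40pm start E → 2
7:45pm end B → 1
9:00pm end E → 0
Peak is 2, at 7:35am (A, C).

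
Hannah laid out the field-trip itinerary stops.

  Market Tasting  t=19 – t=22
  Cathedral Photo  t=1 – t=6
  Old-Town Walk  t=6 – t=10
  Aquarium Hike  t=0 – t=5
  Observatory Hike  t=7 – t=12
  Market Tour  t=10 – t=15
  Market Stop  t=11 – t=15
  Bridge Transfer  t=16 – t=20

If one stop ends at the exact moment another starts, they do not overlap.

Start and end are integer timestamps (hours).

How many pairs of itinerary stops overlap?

Check each pair: they overlap iff neither finishes before the other starts.
Sorted by start: Aquarium Hike, Cathedral Photo, Old-Town Walk, Observatory Hike, Market Tour, Market Stop, Bridge Transfer, Market Tasting.
Cathedral Photo starts before Aquarium Hike ends → Aquarium Hike and Cathedral Photo overlap.
Old-Town Walk starts after Aquarium Hike ends, so Aquarium Hike has no further overlaps.
Old-Town Walk starts exactly when Cathedral Photo ends (back-to-back, no overlap), so Cathedral Photo has no further overlaps.
Observatory Hike starts before Old-Town Walk ends → Old-Town Walk and Observatory Hike overlap.
Market Tour starts exactly when Old-Town Walk ends (back-to-back, no overlap), so Old-Town Walk has no further overlaps.
Market Tour starts before Observatory Hike ends → Observatory Hike and Market Tour overlap.
Market Stop starts before Observatory Hike ends → Observatory Hike and Market Stop overlap.
Bridge Transfer starts after Observatory Hike ends, so Observatory Hike has no further overlaps.
Market Stop starts before Market Tour ends → Market Tour and Market Stop overlap.
Bridge Transfer starts after Market Tour ends, so Market Tour has no further overlaps.
Bridge Transfer starts after Market Stop ends, so Market Stop has no further overlaps.
Market Tasting starts before Bridge Transfer ends → Bridge Transfer and Market Tasting overlap.
Overlapping pairs: Aquarium Hike & Cathedral Photo, Bridge Transfer & Market Tasting, Market Stop & Market Tour, Market Stop & Observatory Hike, Market Tour & Observatory Hike, Observatory Hike & Old-Town Walk — 6 in total.

6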